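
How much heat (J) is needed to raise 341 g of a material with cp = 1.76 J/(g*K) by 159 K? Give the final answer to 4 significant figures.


Q = m * cp * dT
Q = 341 * 1.76 * 159
Q = 95430 J


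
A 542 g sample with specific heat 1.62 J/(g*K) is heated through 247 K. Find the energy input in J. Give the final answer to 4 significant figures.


Q = m * cp * dT
Q = 542 * 1.62 * 247
Q = 216900 J


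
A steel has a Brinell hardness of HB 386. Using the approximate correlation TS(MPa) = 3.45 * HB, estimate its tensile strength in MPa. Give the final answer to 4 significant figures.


TS (MPa) = 3.45 * HB
TS = 3.45 * 386
TS = 1332 MPa


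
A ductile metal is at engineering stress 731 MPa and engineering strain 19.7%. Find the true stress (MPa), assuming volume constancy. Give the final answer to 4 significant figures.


sigma_true = sigma_eng * (1 + epsilon_eng)
sigma_true = 731 * (1 + 0.197)
sigma_true = 875 MPa


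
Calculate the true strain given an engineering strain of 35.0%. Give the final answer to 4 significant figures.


epsilon_true = ln(1 + epsilon_eng)
epsilon_true = ln(1 + 0.35)
epsilon_true = 0.3001


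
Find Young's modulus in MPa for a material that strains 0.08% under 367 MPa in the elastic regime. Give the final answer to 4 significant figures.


E = sigma / epsilon
epsilon = 0.08% = 8e-04
E = 367 / 8e-04
E = 458800 MPa


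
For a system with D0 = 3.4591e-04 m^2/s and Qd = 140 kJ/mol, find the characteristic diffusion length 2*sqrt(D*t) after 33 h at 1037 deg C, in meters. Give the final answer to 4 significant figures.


Step 1: D = D0 * exp(-Qd/(R*T))
T = 1310.15 K
D = 3.4591e-04 * exp(-140e3 / (8.314 * 1310.15)) = 9.05884e-10 m^2/s
Step 2: L = 2*sqrt(D*t)
t = 33 h = 118800 s
L = 2*sqrt(9.05884e-10 * 118800) = 0.02075 m


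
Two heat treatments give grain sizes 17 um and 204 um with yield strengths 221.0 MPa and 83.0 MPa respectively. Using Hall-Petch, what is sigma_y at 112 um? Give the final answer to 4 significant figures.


sigma_y = sigma0 + k / sqrt(d)
1/sqrt(d1) = 1/sqrt(1.7e-05) = 242.536;  1/sqrt(d2) = 70.014
k = (sigma1 - sigma2) / (1/sqrt(d1) - 1/sqrt(d2)) = (221.0 - 83.0) / (242.536 - 70.014) = 0.7999 MPa*m^0.5
sigma0 = sigma1 - k/sqrt(d1) = 221.0 - 0.7999*242.536 = 26.9958 MPa
sigma_y(d3) = 26.9958 + 0.7999 / sqrt(1.12e-04) = 102.6 MPa


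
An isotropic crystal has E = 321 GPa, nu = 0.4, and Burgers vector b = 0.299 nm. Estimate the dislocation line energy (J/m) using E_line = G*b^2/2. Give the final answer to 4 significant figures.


Step 1: G = E / (2*(1+nu))
G = 321 / (2*(1+0.4)) = 114.643 GPa = 1.14643e+11 Pa
Step 2: E_line = G*b^2/2
b = 0.299 nm = 2.99e-10 m
E_line = 0.5 * 1.14643e+11 * (2.99e-10)^2 = 5.125e-09 J/m


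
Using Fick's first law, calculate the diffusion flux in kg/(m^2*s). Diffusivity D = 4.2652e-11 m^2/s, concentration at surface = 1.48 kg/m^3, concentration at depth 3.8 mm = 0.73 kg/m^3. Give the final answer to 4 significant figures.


J = -D * (dC/dx) = D * (C1 - C2) / dx
J = 4.2652e-11 * (1.48 - 0.73) / 3.8e-03
J = 8.418e-09 kg/(m^2*s)


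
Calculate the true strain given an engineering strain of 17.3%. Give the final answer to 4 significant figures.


epsilon_true = ln(1 + epsilon_eng)
epsilon_true = ln(1 + 0.173)
epsilon_true = 0.1596


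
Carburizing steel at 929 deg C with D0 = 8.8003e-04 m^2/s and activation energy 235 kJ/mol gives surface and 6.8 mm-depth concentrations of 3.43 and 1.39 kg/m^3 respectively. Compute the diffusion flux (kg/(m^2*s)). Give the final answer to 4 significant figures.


Step 1: D = D0 * exp(-Qd/(R*T))
T = 929 + 273.15 = 1202.15 K
D = 8.8003e-04 * exp(-235e3 / (8.314 * 1202.15)) = 5.40928e-14 m^2/s
Step 2: J = D * (C1 - C2) / dx
J = 5.40928e-14 * (3.43 - 1.39) / 6.8e-03
J = 1.623e-11 kg/(m^2*s)


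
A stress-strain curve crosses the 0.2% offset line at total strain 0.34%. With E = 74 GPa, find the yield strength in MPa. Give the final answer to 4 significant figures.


Offset strain = 0.002
Elastic strain at yield = total_strain - offset = 3.4e-03 - 0.002 = 1.4e-03
sigma_y = E * elastic_strain = 74000 * 1.4e-03
sigma_y = 103.6 MPa


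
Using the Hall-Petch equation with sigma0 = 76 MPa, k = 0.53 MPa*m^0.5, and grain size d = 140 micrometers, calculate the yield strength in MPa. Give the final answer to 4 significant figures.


sigma_y = sigma0 + k / sqrt(d)
d = 140 um = 1.4e-04 m
sigma_y = 76 + 0.53 / sqrt(1.4e-04)
sigma_y = 120.8 MPa


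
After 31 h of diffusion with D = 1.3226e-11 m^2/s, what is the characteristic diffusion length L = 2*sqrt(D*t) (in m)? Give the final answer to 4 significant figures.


t = 31 hr = 111600 s
Diffusion length = 2*sqrt(D*t)
= 2*sqrt(1.3226e-11 * 111600)
= 2.43e-03 m


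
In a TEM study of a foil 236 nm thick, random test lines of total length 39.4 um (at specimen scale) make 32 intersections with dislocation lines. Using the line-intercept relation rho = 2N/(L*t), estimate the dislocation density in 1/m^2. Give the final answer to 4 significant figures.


rho = 2N / (L * t)
L = 39.4 um = 3.94e-05 m, t = 236 nm = 2.36e-07 m
rho = 2 * 32 / (3.94e-05 * 2.36e-07)
rho = 6.883e+12 1/m^2


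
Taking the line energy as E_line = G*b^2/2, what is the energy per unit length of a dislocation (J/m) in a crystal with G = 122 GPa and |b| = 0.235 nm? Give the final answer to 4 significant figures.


E = G*b^2/2
b = 0.235 nm = 2.35e-10 m
G = 122 GPa = 1.22e+11 Pa
E = 0.5 * 1.22e+11 * (2.35e-10)^2
E = 3.369e-09 J/m


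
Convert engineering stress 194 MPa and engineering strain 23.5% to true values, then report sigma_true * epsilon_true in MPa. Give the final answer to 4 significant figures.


sigma_true = sigma_eng * (1 + epsilon_eng)
sigma_true = 194 * (1 + 0.235) = 239.59 MPa
epsilon_true = ln(1 + epsilon_eng)
epsilon_true = ln(1 + 0.235) = 0.211071
sigma_true * epsilon_true = 239.59 * 0.211071 = 50.57 MPa


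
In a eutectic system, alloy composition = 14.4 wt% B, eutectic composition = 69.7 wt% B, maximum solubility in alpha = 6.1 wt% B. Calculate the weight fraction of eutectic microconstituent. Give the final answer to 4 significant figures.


f_primary = (C_e - C0) / (C_e - C_alpha_max)
f_primary = (69.7 - 14.4) / (69.7 - 6.1)
f_primary = 0.869497
f_eutectic = 1 - 0.869497 = 0.1305


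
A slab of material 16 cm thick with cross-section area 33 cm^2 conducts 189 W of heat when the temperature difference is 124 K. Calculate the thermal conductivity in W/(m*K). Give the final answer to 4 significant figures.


k = Q*L / (A*dT)
L = 0.16 m, A = 3.3e-03 m^2
k = 189 * 0.16 / (3.3e-03 * 124)
k = 73.9 W/(m*K)


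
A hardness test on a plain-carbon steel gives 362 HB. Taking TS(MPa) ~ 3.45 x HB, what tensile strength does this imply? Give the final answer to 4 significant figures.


TS (MPa) = 3.45 * HB
TS = 3.45 * 362
TS = 1249 MPa


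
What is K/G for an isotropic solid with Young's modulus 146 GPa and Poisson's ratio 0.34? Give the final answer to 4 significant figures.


G = E / (2*(1+nu))
G = 146 / (2*(1+0.34)) = 54.4776 GPa
K = E / (3*(1-2*nu))
K = 146 / (3*(1-2*0.34)) = 152.083 GPa
K/G = 152.083 / 54.4776 = 2.792


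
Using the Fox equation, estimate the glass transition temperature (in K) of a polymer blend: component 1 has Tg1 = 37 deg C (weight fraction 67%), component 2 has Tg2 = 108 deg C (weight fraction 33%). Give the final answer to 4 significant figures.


1/Tg = w1/Tg1 + w2/Tg2 (in Kelvin)
Tg1 = 310.15 K, Tg2 = 381.15 K
1/Tg = 0.67/310.15 + 0.33/381.15
Tg = 330.5 K


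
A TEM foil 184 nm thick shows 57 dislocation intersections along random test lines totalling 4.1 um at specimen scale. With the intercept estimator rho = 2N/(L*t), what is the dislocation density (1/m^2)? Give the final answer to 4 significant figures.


rho = 2N / (L * t)
L = 4.1 um = 4.1e-06 m, t = 184 nm = 1.84e-07 m
rho = 2 * 57 / (4.1e-06 * 1.84e-07)
rho = 1.511e+14 1/m^2


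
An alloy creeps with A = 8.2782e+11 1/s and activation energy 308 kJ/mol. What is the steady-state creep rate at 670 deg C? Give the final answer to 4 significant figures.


rate = A * exp(-Q / (R*T))
T = 670 + 273.15 = 943.15 K
rate = 8.2782e+11 * exp(-308e3 / (8.314 * 943.15))
rate = 7.233e-06 1/s


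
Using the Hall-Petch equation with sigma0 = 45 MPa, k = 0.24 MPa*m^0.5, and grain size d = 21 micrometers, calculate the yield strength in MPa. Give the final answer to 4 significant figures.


sigma_y = sigma0 + k / sqrt(d)
d = 21 um = 2.1e-05 m
sigma_y = 45 + 0.24 / sqrt(2.1e-05)
sigma_y = 97.37 MPa


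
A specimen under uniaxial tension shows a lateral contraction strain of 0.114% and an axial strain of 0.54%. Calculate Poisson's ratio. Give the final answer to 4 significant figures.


nu = -epsilon_lat / epsilon_axial
Lateral strain is contraction (negative), so using magnitudes:
nu = 0.114 / 0.54
nu = 0.2111


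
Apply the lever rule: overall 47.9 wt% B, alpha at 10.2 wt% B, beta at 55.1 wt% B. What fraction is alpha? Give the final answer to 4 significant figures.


f_alpha = (C_beta - C0) / (C_beta - C_alpha)
f_alpha = (55.1 - 47.9) / (55.1 - 10.2)
f_alpha = 0.1604


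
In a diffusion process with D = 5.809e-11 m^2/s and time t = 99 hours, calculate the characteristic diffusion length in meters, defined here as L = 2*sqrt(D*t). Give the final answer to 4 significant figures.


t = 99 hr = 356400 s
Diffusion length = 2*sqrt(D*t)
= 2*sqrt(5.809e-11 * 356400)
= 9.1e-03 m


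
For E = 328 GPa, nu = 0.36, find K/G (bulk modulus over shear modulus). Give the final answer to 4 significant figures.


G = E / (2*(1+nu))
G = 328 / (2*(1+0.36)) = 120.588 GPa
K = E / (3*(1-2*nu))
K = 328 / (3*(1-2*0.36)) = 390.476 GPa
K/G = 390.476 / 120.588 = 3.238


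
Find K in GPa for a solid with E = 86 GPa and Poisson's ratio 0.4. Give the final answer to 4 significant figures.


K = E / (3*(1-2*nu))
K = 86 / (3*(1-2*0.4))
K = 143.3 GPa


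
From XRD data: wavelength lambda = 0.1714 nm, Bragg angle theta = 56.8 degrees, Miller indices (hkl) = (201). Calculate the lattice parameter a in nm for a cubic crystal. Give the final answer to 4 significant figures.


d = lambda / (2*sin(theta))
d = 0.1714 / (2*sin(56.8 deg))
d = 0.102418 nm
a = d * sqrt(h^2+k^2+l^2) = 0.102418 * sqrt(5)
a = 0.229 nm


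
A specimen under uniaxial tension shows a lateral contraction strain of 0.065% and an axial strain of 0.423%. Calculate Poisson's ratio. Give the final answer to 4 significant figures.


nu = -epsilon_lat / epsilon_axial
Lateral strain is contraction (negative), so using magnitudes:
nu = 0.065 / 0.423
nu = 0.1537


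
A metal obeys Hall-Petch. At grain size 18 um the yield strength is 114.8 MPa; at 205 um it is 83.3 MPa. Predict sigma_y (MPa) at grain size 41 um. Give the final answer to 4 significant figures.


sigma_y = sigma0 + k / sqrt(d)
1/sqrt(d1) = 1/sqrt(1.8e-05) = 235.702;  1/sqrt(d2) = 69.843
k = (sigma1 - sigma2) / (1/sqrt(d1) - 1/sqrt(d2)) = (114.8 - 83.3) / (235.702 - 69.843) = 0.18992 MPa*m^0.5
sigma0 = sigma1 - k/sqrt(d1) = 114.8 - 0.18992*235.702 = 70.0354 MPa
sigma_y(d3) = 70.0354 + 0.18992 / sqrt(4.1e-05) = 99.7 MPa


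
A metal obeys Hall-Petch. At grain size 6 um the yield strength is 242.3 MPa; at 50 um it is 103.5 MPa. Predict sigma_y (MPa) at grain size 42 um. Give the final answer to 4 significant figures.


sigma_y = sigma0 + k / sqrt(d)
1/sqrt(d1) = 1/sqrt(6e-06) = 408.248;  1/sqrt(d2) = 141.421
k = (sigma1 - sigma2) / (1/sqrt(d1) - 1/sqrt(d2)) = (242.3 - 103.5) / (408.248 - 141.421) = 0.520187 MPa*m^0.5
sigma0 = sigma1 - k/sqrt(d1) = 242.3 - 0.520187*408.248 = 29.9344 MPa
sigma_y(d3) = 29.9344 + 0.520187 / sqrt(4.2e-05) = 110.2 MPa


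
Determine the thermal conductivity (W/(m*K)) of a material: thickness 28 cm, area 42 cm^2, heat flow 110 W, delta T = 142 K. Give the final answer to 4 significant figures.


k = Q*L / (A*dT)
L = 0.28 m, A = 4.2e-03 m^2
k = 110 * 0.28 / (4.2e-03 * 142)
k = 51.64 W/(m*K)


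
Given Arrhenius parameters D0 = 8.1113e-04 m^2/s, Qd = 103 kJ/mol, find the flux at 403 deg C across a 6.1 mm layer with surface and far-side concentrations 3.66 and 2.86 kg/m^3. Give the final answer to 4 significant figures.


Step 1: D = D0 * exp(-Qd/(R*T))
T = 403 + 273.15 = 676.15 K
D = 8.1113e-04 * exp(-103e3 / (8.314 * 676.15)) = 8.9483e-12 m^2/s
Step 2: J = D * (C1 - C2) / dx
J = 8.9483e-12 * (3.66 - 2.86) / 6.1e-03
J = 1.174e-09 kg/(m^2*s)


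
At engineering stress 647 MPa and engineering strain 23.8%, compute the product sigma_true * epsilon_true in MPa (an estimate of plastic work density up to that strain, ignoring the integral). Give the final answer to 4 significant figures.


sigma_true = sigma_eng * (1 + epsilon_eng)
sigma_true = 647 * (1 + 0.238) = 800.986 MPa
epsilon_true = ln(1 + epsilon_eng)
epsilon_true = ln(1 + 0.238) = 0.213497
sigma_true * epsilon_true = 800.986 * 0.213497 = 171 MPa


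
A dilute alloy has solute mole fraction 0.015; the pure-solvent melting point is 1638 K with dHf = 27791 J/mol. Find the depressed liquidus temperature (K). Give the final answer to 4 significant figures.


dT = R*Tm^2*x / dHf
dT = 8.314 * 1638^2 * 0.015 / 27791
dT = 12.04 K
T_new = 1638 - 12.04 = 1626 K


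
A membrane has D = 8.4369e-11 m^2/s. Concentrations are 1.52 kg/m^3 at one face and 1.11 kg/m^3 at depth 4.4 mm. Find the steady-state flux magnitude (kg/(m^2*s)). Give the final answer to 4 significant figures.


J = -D * (dC/dx) = D * (C1 - C2) / dx
J = 8.4369e-11 * (1.52 - 1.11) / 4.4e-03
J = 7.862e-09 kg/(m^2*s)


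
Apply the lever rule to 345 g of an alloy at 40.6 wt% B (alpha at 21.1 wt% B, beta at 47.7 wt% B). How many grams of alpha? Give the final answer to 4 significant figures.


f_alpha = (C_beta - C0) / (C_beta - C_alpha)
f_alpha = (47.7 - 40.6) / (47.7 - 21.1) = 0.266917
m_alpha = f_alpha * m_total = 0.266917 * 345 = 92.09 g


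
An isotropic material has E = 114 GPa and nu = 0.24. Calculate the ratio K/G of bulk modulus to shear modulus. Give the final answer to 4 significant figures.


G = E / (2*(1+nu))
G = 114 / (2*(1+0.24)) = 45.9677 GPa
K = E / (3*(1-2*nu))
K = 114 / (3*(1-2*0.24)) = 73.0769 GPa
K/G = 73.0769 / 45.9677 = 1.59


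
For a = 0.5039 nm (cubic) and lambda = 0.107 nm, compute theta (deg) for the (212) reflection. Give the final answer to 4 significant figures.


d = a / sqrt(h^2+k^2+l^2)
d = 0.5039 / sqrt(9) = 0.167967 nm
lambda = 2*d*sin(theta)  =>  sin(theta) = lambda / (2*d)
sin(theta) = 0.107 / (2 * 0.167967) = 0.318516
theta = 18.57 deg


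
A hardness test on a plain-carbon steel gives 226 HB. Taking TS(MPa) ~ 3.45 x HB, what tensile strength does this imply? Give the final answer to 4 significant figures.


TS (MPa) = 3.45 * HB
TS = 3.45 * 226
TS = 779.7 MPa


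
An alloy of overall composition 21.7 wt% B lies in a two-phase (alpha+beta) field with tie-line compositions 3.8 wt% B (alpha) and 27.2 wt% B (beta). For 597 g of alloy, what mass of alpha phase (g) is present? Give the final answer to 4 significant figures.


f_alpha = (C_beta - C0) / (C_beta - C_alpha)
f_alpha = (27.2 - 21.7) / (27.2 - 3.8) = 0.235043
m_alpha = f_alpha * m_total = 0.235043 * 597 = 140.3 g


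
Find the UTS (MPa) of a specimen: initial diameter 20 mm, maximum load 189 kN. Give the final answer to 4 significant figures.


A0 = pi*(d/2)^2 = pi*(20/2)^2 = 314.159 mm^2
UTS = F_max / A0 = 189*1000 / 314.159
UTS = 601.6 MPa


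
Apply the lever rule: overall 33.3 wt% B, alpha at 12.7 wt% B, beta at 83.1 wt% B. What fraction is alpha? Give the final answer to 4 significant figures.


f_alpha = (C_beta - C0) / (C_beta - C_alpha)
f_alpha = (83.1 - 33.3) / (83.1 - 12.7)
f_alpha = 0.7074


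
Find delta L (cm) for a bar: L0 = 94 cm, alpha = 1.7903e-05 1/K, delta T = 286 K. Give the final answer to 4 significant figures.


dL = L0 * alpha * dT
dL = 94 * 1.7903e-05 * 286
dL = 0.4813 cm


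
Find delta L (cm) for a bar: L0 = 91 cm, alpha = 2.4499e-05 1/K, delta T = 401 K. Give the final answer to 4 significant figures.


dL = L0 * alpha * dT
dL = 91 * 2.4499e-05 * 401
dL = 0.894 cm


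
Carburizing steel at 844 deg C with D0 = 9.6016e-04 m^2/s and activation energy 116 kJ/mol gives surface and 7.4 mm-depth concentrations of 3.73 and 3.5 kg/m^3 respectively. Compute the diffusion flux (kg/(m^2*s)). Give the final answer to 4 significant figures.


Step 1: D = D0 * exp(-Qd/(R*T))
T = 844 + 273.15 = 1117.15 K
D = 9.6016e-04 * exp(-116e3 / (8.314 * 1117.15)) = 3.61684e-09 m^2/s
Step 2: J = D * (C1 - C2) / dx
J = 3.61684e-09 * (3.73 - 3.5) / 7.4e-03
J = 1.124e-07 kg/(m^2*s)


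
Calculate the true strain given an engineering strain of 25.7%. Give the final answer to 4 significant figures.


epsilon_true = ln(1 + epsilon_eng)
epsilon_true = ln(1 + 0.257)
epsilon_true = 0.2287


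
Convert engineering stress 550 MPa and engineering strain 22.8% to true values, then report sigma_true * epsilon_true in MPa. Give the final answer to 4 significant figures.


sigma_true = sigma_eng * (1 + epsilon_eng)
sigma_true = 550 * (1 + 0.228) = 675.4 MPa
epsilon_true = ln(1 + epsilon_eng)
epsilon_true = ln(1 + 0.228) = 0.205387
sigma_true * epsilon_true = 675.4 * 0.205387 = 138.7 MPa


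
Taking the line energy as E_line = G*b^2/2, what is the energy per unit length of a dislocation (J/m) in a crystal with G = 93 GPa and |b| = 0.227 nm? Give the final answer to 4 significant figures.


E = G*b^2/2
b = 0.227 nm = 2.27e-10 m
G = 93 GPa = 9.3e+10 Pa
E = 0.5 * 9.3e+10 * (2.27e-10)^2
E = 2.396e-09 J/m


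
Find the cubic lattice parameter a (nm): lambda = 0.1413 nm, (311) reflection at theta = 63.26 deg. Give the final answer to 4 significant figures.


d = lambda / (2*sin(theta))
d = 0.1413 / (2*sin(63.26 deg))
d = 0.0791102 nm
a = d * sqrt(h^2+k^2+l^2) = 0.0791102 * sqrt(11)
a = 0.2624 nm


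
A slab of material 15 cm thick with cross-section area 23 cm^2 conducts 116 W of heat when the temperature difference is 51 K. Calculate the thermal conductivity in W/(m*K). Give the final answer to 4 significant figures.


k = Q*L / (A*dT)
L = 0.15 m, A = 2.3e-03 m^2
k = 116 * 0.15 / (2.3e-03 * 51)
k = 148.3 W/(m*K)


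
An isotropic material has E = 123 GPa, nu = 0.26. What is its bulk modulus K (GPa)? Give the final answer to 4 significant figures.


K = E / (3*(1-2*nu))
K = 123 / (3*(1-2*0.26))
K = 85.42 GPa


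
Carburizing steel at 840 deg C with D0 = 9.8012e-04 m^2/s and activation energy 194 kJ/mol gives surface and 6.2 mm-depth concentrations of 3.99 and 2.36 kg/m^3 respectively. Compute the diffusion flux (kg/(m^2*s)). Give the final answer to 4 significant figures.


Step 1: D = D0 * exp(-Qd/(R*T))
T = 840 + 273.15 = 1113.15 K
D = 9.8012e-04 * exp(-194e3 / (8.314 * 1113.15)) = 7.71769e-13 m^2/s
Step 2: J = D * (C1 - C2) / dx
J = 7.71769e-13 * (3.99 - 2.36) / 6.2e-03
J = 2.029e-10 kg/(m^2*s)


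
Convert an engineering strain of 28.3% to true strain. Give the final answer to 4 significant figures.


epsilon_true = ln(1 + epsilon_eng)
epsilon_true = ln(1 + 0.283)
epsilon_true = 0.2492


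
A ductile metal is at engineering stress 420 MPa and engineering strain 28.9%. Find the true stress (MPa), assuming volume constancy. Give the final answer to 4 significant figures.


sigma_true = sigma_eng * (1 + epsilon_eng)
sigma_true = 420 * (1 + 0.289)
sigma_true = 541.4 MPa


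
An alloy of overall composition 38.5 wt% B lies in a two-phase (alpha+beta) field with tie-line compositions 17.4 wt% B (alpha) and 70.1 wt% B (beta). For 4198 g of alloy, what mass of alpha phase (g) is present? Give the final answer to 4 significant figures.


f_alpha = (C_beta - C0) / (C_beta - C_alpha)
f_alpha = (70.1 - 38.5) / (70.1 - 17.4) = 0.59962
m_alpha = f_alpha * m_total = 0.59962 * 4198 = 2517 g


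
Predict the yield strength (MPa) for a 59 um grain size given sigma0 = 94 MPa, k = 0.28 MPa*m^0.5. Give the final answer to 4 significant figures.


sigma_y = sigma0 + k / sqrt(d)
d = 59 um = 5.9e-05 m
sigma_y = 94 + 0.28 / sqrt(5.9e-05)
sigma_y = 130.5 MPa


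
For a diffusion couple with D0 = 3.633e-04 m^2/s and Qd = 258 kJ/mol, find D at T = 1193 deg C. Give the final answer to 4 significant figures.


D = D0 * exp(-Qd / (R*T))
T = 1466.15 K
D = 3.633e-04 * exp(-258e3 / (8.314 * 1466.15))
D = 2.334e-13 m^2/s


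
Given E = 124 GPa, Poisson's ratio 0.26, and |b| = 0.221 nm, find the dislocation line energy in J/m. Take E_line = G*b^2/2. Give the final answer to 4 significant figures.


Step 1: G = E / (2*(1+nu))
G = 124 / (2*(1+0.26)) = 49.2063 GPa = 4.92063e+10 Pa
Step 2: E_line = G*b^2/2
b = 0.221 nm = 2.21e-10 m
E_line = 0.5 * 4.92063e+10 * (2.21e-10)^2 = 1.202e-09 J/m


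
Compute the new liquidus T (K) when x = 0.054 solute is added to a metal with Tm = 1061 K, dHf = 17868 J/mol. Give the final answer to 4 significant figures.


dT = R*Tm^2*x / dHf
dT = 8.314 * 1061^2 * 0.054 / 17868
dT = 28.2852 K
T_new = 1061 - 28.2852 = 1033 K


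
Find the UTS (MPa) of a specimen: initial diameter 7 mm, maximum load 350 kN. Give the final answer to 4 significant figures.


A0 = pi*(d/2)^2 = pi*(7/2)^2 = 38.4845 mm^2
UTS = F_max / A0 = 350*1000 / 38.4845
UTS = 9095 MPa


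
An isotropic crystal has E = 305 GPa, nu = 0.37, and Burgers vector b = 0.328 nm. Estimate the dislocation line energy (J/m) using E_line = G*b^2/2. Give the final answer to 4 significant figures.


Step 1: G = E / (2*(1+nu))
G = 305 / (2*(1+0.37)) = 111.314 GPa = 1.11314e+11 Pa
Step 2: E_line = G*b^2/2
b = 0.328 nm = 3.28e-10 m
E_line = 0.5 * 1.11314e+11 * (3.28e-10)^2 = 5.988e-09 J/m


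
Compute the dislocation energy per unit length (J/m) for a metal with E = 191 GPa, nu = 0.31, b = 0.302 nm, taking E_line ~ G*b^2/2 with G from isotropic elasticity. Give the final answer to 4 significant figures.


Step 1: G = E / (2*(1+nu))
G = 191 / (2*(1+0.31)) = 72.9008 GPa = 7.29008e+10 Pa
Step 2: E_line = G*b^2/2
b = 0.302 nm = 3.02e-10 m
E_line = 0.5 * 7.29008e+10 * (3.02e-10)^2 = 3.324e-09 J/m


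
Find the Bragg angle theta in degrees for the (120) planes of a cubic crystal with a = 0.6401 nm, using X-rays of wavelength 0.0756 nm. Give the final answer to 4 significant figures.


d = a / sqrt(h^2+k^2+l^2)
d = 0.6401 / sqrt(5) = 0.286261 nm
lambda = 2*d*sin(theta)  =>  sin(theta) = lambda / (2*d)
sin(theta) = 0.0756 / (2 * 0.286261) = 0.132047
theta = 7.588 deg


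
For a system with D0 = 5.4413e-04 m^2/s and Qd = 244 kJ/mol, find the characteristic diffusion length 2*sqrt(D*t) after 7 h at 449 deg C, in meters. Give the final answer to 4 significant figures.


Step 1: D = D0 * exp(-Qd/(R*T))
T = 722.15 K
D = 5.4413e-04 * exp(-244e3 / (8.314 * 722.15)) = 1.21907e-21 m^2/s
Step 2: L = 2*sqrt(D*t)
t = 7 h = 25200 s
L = 2*sqrt(1.21907e-21 * 25200) = 1.109e-08 m


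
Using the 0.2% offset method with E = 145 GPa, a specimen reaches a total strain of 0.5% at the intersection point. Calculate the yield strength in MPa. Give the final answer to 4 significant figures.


Offset strain = 0.002
Elastic strain at yield = total_strain - offset = 5e-03 - 0.002 = 3e-03
sigma_y = E * elastic_strain = 145000 * 3e-03
sigma_y = 435 MPa


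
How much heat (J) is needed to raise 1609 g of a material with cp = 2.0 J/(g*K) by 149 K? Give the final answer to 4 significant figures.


Q = m * cp * dT
Q = 1609 * 2.0 * 149
Q = 479500 J


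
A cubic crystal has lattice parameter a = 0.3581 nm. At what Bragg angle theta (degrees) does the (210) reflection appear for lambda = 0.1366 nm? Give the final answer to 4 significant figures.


d = a / sqrt(h^2+k^2+l^2)
d = 0.3581 / sqrt(5) = 0.160147 nm
lambda = 2*d*sin(theta)  =>  sin(theta) = lambda / (2*d)
sin(theta) = 0.1366 / (2 * 0.160147) = 0.426483
theta = 25.24 deg


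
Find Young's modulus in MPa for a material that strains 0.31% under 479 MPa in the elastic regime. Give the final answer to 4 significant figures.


E = sigma / epsilon
epsilon = 0.31% = 3.1e-03
E = 479 / 3.1e-03
E = 154500 MPa


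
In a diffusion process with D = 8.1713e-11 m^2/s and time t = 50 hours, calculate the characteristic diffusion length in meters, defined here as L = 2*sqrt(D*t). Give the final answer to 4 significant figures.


t = 50 hr = 180000 s
Diffusion length = 2*sqrt(D*t)
= 2*sqrt(8.1713e-11 * 180000)
= 7.67e-03 m


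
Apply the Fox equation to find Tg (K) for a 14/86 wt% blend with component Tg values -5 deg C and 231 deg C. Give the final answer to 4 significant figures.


1/Tg = w1/Tg1 + w2/Tg2 (in Kelvin)
Tg1 = 268.15 K, Tg2 = 504.15 K
1/Tg = 0.14/268.15 + 0.86/504.15
Tg = 448.8 K


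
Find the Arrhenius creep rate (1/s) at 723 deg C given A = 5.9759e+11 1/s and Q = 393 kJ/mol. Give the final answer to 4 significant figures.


rate = A * exp(-Q / (R*T))
T = 723 + 273.15 = 996.15 K
rate = 5.9759e+11 * exp(-393e3 / (8.314 * 996.15))
rate = 1.473e-09 1/s


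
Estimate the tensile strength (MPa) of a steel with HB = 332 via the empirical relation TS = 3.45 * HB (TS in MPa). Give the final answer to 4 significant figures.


TS (MPa) = 3.45 * HB
TS = 3.45 * 332
TS = 1145 MPa


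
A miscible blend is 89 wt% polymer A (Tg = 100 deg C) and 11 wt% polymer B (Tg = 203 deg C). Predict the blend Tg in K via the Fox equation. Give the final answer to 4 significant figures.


1/Tg = w1/Tg1 + w2/Tg2 (in Kelvin)
Tg1 = 373.15 K, Tg2 = 476.15 K
1/Tg = 0.89/373.15 + 0.11/476.15
Tg = 382.2 K


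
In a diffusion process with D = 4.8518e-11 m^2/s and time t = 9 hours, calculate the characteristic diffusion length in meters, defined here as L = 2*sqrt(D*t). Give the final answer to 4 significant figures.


t = 9 hr = 32400 s
Diffusion length = 2*sqrt(D*t)
= 2*sqrt(4.8518e-11 * 32400)
= 2.508e-03 m


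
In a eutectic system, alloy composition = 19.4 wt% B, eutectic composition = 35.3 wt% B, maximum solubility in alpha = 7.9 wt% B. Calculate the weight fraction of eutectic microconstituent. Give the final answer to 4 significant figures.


f_primary = (C_e - C0) / (C_e - C_alpha_max)
f_primary = (35.3 - 19.4) / (35.3 - 7.9)
f_primary = 0.580292
f_eutectic = 1 - 0.580292 = 0.4197


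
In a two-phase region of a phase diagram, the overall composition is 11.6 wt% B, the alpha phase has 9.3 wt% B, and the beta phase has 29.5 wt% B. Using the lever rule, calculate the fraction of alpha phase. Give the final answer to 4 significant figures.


f_alpha = (C_beta - C0) / (C_beta - C_alpha)
f_alpha = (29.5 - 11.6) / (29.5 - 9.3)
f_alpha = 0.8861


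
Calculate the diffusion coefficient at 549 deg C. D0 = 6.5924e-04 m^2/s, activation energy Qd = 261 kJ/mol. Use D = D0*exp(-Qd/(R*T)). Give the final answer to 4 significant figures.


D = D0 * exp(-Qd / (R*T))
T = 822.15 K
D = 6.5924e-04 * exp(-261e3 / (8.314 * 822.15))
D = 1.722e-20 m^2/s


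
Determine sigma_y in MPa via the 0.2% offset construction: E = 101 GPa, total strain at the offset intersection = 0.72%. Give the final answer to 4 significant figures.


Offset strain = 0.002
Elastic strain at yield = total_strain - offset = 7.2e-03 - 0.002 = 5.2e-03
sigma_y = E * elastic_strain = 101000 * 5.2e-03
sigma_y = 525.2 MPa


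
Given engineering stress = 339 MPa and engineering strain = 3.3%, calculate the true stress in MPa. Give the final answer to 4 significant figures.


sigma_true = sigma_eng * (1 + epsilon_eng)
sigma_true = 339 * (1 + 0.033)
sigma_true = 350.2 MPa


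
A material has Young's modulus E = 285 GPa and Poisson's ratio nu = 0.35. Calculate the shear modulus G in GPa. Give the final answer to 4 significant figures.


G = E / (2*(1+nu))
G = 285 / (2*(1+0.35))
G = 105.6 GPa


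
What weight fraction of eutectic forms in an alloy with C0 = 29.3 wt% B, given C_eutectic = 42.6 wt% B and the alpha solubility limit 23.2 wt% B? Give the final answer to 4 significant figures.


f_primary = (C_e - C0) / (C_e - C_alpha_max)
f_primary = (42.6 - 29.3) / (42.6 - 23.2)
f_primary = 0.685567
f_eutectic = 1 - 0.685567 = 0.3144


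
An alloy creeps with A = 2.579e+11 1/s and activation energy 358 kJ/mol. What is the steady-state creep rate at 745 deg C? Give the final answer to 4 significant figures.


rate = A * exp(-Q / (R*T))
T = 745 + 273.15 = 1018.15 K
rate = 2.579e+11 * exp(-358e3 / (8.314 * 1018.15))
rate = 1.107e-07 1/s


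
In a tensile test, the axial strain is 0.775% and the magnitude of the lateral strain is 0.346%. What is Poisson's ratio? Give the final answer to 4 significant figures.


nu = -epsilon_lat / epsilon_axial
Lateral strain is contraction (negative), so using magnitudes:
nu = 0.346 / 0.775
nu = 0.4465


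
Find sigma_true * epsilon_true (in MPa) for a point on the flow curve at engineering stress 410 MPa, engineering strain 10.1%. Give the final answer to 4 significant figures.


sigma_true = sigma_eng * (1 + epsilon_eng)
sigma_true = 410 * (1 + 0.101) = 451.41 MPa
epsilon_true = ln(1 + epsilon_eng)
epsilon_true = ln(1 + 0.101) = 0.0962189
sigma_true * epsilon_true = 451.41 * 0.0962189 = 43.43 MPa


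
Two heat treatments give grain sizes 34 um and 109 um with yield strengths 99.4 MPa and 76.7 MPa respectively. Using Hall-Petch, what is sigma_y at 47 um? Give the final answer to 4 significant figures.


sigma_y = sigma0 + k / sqrt(d)
1/sqrt(d1) = 1/sqrt(3.4e-05) = 171.499;  1/sqrt(d2) = 95.7826
k = (sigma1 - sigma2) / (1/sqrt(d1) - 1/sqrt(d2)) = (99.4 - 76.7) / (171.499 - 95.7826) = 0.299805 MPa*m^0.5
sigma0 = sigma1 - k/sqrt(d1) = 99.4 - 0.299805*171.499 = 47.9839 MPa
sigma_y(d3) = 47.9839 + 0.299805 / sqrt(4.7e-05) = 91.71 MPa


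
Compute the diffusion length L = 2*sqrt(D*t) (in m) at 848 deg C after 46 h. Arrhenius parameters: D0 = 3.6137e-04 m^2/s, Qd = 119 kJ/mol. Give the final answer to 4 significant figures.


Step 1: D = D0 * exp(-Qd/(R*T))
T = 1121.15 K
D = 3.6137e-04 * exp(-119e3 / (8.314 * 1121.15)) = 1.03161e-09 m^2/s
Step 2: L = 2*sqrt(D*t)
t = 46 h = 165600 s
L = 2*sqrt(1.03161e-09 * 165600) = 0.02614 m


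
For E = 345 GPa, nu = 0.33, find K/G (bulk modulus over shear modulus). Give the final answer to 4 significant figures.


G = E / (2*(1+nu))
G = 345 / (2*(1+0.33)) = 129.699 GPa
K = E / (3*(1-2*nu))
K = 345 / (3*(1-2*0.33)) = 338.235 GPa
K/G = 338.235 / 129.699 = 2.608


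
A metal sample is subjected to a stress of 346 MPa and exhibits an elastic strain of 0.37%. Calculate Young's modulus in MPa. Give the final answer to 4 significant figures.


E = sigma / epsilon
epsilon = 0.37% = 3.7e-03
E = 346 / 3.7e-03
E = 93510 MPa


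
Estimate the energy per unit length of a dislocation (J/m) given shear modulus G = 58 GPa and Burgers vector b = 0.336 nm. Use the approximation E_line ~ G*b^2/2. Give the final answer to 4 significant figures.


E = G*b^2/2
b = 0.336 nm = 3.36e-10 m
G = 58 GPa = 5.8e+10 Pa
E = 0.5 * 5.8e+10 * (3.36e-10)^2
E = 3.274e-09 J/m


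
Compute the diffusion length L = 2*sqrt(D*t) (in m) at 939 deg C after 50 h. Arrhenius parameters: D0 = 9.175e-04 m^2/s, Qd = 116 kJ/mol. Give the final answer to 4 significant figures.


Step 1: D = D0 * exp(-Qd/(R*T))
T = 1212.15 K
D = 9.175e-04 * exp(-116e3 / (8.314 * 1212.15)) = 9.19791e-09 m^2/s
Step 2: L = 2*sqrt(D*t)
t = 50 h = 180000 s
L = 2*sqrt(9.19791e-09 * 180000) = 0.08138 m


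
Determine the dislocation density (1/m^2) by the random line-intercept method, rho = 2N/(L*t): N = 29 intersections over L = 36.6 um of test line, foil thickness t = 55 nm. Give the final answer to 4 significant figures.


rho = 2N / (L * t)
L = 36.6 um = 3.66e-05 m, t = 55 nm = 5.5e-08 m
rho = 2 * 29 / (3.66e-05 * 5.5e-08)
rho = 2.881e+13 1/m^2


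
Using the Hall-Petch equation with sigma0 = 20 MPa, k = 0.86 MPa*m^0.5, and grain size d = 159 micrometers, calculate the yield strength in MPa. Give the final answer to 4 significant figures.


sigma_y = sigma0 + k / sqrt(d)
d = 159 um = 1.59e-04 m
sigma_y = 20 + 0.86 / sqrt(1.59e-04)
sigma_y = 88.2 MPa


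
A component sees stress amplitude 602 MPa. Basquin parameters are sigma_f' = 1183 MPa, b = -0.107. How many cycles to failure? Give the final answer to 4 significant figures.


sigma_a = sigma_f' * (2*Nf)^b
2*Nf = (sigma_a / sigma_f')^(1/b)
2*Nf = (602 / 1183)^(1/-0.107)
2*Nf = 552.009
Nf = 276 cycles


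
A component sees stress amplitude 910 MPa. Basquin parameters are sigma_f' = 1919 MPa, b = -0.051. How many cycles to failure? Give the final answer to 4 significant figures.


sigma_a = sigma_f' * (2*Nf)^b
2*Nf = (sigma_a / sigma_f')^(1/b)
2*Nf = (910 / 1919)^(1/-0.051)
2*Nf = 2.25735e+06
Nf = 1.129e+06 cycles


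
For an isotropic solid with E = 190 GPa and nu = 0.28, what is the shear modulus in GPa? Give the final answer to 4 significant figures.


G = E / (2*(1+nu))
G = 190 / (2*(1+0.28))
G = 74.22 GPa


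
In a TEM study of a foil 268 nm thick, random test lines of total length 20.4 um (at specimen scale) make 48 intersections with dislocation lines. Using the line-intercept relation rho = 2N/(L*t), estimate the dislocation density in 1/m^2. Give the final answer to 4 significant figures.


rho = 2N / (L * t)
L = 20.4 um = 2.04e-05 m, t = 268 nm = 2.68e-07 m
rho = 2 * 48 / (2.04e-05 * 2.68e-07)
rho = 1.756e+13 1/m^2


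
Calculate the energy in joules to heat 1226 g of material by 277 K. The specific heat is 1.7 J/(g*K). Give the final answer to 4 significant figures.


Q = m * cp * dT
Q = 1226 * 1.7 * 277
Q = 577300 J


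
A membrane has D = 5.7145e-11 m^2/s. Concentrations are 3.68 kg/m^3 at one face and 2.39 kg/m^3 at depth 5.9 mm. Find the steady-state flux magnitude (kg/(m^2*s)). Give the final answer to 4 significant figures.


J = -D * (dC/dx) = D * (C1 - C2) / dx
J = 5.7145e-11 * (3.68 - 2.39) / 5.9e-03
J = 1.249e-08 kg/(m^2*s)


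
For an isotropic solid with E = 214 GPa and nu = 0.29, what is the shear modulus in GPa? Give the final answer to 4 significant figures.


G = E / (2*(1+nu))
G = 214 / (2*(1+0.29))
G = 82.95 GPa


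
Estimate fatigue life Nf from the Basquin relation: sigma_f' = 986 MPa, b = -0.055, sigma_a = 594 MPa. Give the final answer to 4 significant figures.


sigma_a = sigma_f' * (2*Nf)^b
2*Nf = (sigma_a / sigma_f')^(1/b)
2*Nf = (594 / 986)^(1/-0.055)
2*Nf = 10037.9
Nf = 5019 cycles


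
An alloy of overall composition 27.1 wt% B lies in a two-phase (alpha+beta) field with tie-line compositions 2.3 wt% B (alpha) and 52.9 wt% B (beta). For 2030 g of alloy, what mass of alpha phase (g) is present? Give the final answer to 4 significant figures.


f_alpha = (C_beta - C0) / (C_beta - C_alpha)
f_alpha = (52.9 - 27.1) / (52.9 - 2.3) = 0.509881
m_alpha = f_alpha * m_total = 0.509881 * 2030 = 1035 g


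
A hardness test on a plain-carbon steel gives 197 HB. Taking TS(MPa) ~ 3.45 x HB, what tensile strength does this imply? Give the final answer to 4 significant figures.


TS (MPa) = 3.45 * HB
TS = 3.45 * 197
TS = 679.7 MPa


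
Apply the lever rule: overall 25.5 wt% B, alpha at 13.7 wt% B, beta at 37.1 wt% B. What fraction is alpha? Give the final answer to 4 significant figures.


f_alpha = (C_beta - C0) / (C_beta - C_alpha)
f_alpha = (37.1 - 25.5) / (37.1 - 13.7)
f_alpha = 0.4957


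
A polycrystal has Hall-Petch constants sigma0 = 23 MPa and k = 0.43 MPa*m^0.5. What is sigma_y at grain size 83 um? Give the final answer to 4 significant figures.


sigma_y = sigma0 + k / sqrt(d)
d = 83 um = 8.3e-05 m
sigma_y = 23 + 0.43 / sqrt(8.3e-05)
sigma_y = 70.2 MPa


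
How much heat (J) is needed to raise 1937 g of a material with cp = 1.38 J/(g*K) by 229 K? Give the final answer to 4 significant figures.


Q = m * cp * dT
Q = 1937 * 1.38 * 229
Q = 612100 J


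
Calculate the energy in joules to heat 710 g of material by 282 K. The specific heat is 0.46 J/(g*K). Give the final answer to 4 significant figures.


Q = m * cp * dT
Q = 710 * 0.46 * 282
Q = 92100 J


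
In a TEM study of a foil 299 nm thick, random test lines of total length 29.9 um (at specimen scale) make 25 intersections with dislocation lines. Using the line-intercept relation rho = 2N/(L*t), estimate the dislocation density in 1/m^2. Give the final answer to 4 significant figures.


rho = 2N / (L * t)
L = 29.9 um = 2.99e-05 m, t = 299 nm = 2.99e-07 m
rho = 2 * 25 / (2.99e-05 * 2.99e-07)
rho = 5.593e+12 1/m^2


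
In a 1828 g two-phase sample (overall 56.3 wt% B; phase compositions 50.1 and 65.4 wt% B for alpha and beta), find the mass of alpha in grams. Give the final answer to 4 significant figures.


f_alpha = (C_beta - C0) / (C_beta - C_alpha)
f_alpha = (65.4 - 56.3) / (65.4 - 50.1) = 0.594771
m_alpha = f_alpha * m_total = 0.594771 * 1828 = 1087 g


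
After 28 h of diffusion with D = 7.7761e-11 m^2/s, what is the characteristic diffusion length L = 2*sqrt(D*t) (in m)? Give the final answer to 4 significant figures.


t = 28 hr = 100800 s
Diffusion length = 2*sqrt(D*t)
= 2*sqrt(7.7761e-11 * 100800)
= 5.599e-03 m


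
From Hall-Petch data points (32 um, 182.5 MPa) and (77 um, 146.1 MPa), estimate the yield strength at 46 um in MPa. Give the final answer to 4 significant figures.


sigma_y = sigma0 + k / sqrt(d)
1/sqrt(d1) = 1/sqrt(3.2e-05) = 176.777;  1/sqrt(d2) = 113.961
k = (sigma1 - sigma2) / (1/sqrt(d1) - 1/sqrt(d2)) = (182.5 - 146.1) / (176.777 - 113.961) = 0.579469 MPa*m^0.5
sigma0 = sigma1 - k/sqrt(d1) = 182.5 - 0.579469*176.777 = 80.0634 MPa
sigma_y(d3) = 80.0634 + 0.579469 / sqrt(4.6e-05) = 165.5 MPa


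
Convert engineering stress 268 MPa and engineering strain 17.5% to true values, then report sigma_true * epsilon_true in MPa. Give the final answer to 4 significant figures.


sigma_true = sigma_eng * (1 + epsilon_eng)
sigma_true = 268 * (1 + 0.175) = 314.9 MPa
epsilon_true = ln(1 + epsilon_eng)
epsilon_true = ln(1 + 0.175) = 0.161268
sigma_true * epsilon_true = 314.9 * 0.161268 = 50.78 MPa


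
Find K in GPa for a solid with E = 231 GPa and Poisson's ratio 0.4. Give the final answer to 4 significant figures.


K = E / (3*(1-2*nu))
K = 231 / (3*(1-2*0.4))
K = 385 GPa


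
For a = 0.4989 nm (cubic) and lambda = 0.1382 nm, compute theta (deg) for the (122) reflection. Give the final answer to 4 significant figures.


d = a / sqrt(h^2+k^2+l^2)
d = 0.4989 / sqrt(9) = 0.1663 nm
lambda = 2*d*sin(theta)  =>  sin(theta) = lambda / (2*d)
sin(theta) = 0.1382 / (2 * 0.1663) = 0.415514
theta = 24.55 deg


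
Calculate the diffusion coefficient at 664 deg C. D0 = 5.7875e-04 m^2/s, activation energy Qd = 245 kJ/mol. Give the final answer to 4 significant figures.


D = D0 * exp(-Qd / (R*T))
T = 937.15 K
D = 5.7875e-04 * exp(-245e3 / (8.314 * 937.15))
D = 1.277e-17 m^2/s


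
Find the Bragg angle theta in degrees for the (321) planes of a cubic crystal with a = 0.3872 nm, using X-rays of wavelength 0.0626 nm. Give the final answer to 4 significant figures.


d = a / sqrt(h^2+k^2+l^2)
d = 0.3872 / sqrt(14) = 0.103484 nm
lambda = 2*d*sin(theta)  =>  sin(theta) = lambda / (2*d)
sin(theta) = 0.0626 / (2 * 0.103484) = 0.302464
theta = 17.61 deg


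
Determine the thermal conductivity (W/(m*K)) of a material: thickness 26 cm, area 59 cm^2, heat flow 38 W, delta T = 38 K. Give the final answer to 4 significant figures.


k = Q*L / (A*dT)
L = 0.26 m, A = 5.9e-03 m^2
k = 38 * 0.26 / (5.9e-03 * 38)
k = 44.07 W/(m*K)


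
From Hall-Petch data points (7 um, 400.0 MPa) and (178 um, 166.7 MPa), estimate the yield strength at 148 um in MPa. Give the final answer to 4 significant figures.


sigma_y = sigma0 + k / sqrt(d)
1/sqrt(d1) = 1/sqrt(7e-06) = 377.964;  1/sqrt(d2) = 74.9532
k = (sigma1 - sigma2) / (1/sqrt(d1) - 1/sqrt(d2)) = (400.0 - 166.7) / (377.964 - 74.9532) = 0.769938 MPa*m^0.5
sigma0 = sigma1 - k/sqrt(d1) = 400.0 - 0.769938*377.964 = 108.991 MPa
sigma_y(d3) = 108.991 + 0.769938 / sqrt(1.48e-04) = 172.3 MPa


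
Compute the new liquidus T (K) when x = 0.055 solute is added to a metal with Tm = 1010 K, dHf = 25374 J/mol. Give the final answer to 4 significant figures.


dT = R*Tm^2*x / dHf
dT = 8.314 * 1010^2 * 0.055 / 25374
dT = 18.3834 K
T_new = 1010 - 18.3834 = 991.6 K
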